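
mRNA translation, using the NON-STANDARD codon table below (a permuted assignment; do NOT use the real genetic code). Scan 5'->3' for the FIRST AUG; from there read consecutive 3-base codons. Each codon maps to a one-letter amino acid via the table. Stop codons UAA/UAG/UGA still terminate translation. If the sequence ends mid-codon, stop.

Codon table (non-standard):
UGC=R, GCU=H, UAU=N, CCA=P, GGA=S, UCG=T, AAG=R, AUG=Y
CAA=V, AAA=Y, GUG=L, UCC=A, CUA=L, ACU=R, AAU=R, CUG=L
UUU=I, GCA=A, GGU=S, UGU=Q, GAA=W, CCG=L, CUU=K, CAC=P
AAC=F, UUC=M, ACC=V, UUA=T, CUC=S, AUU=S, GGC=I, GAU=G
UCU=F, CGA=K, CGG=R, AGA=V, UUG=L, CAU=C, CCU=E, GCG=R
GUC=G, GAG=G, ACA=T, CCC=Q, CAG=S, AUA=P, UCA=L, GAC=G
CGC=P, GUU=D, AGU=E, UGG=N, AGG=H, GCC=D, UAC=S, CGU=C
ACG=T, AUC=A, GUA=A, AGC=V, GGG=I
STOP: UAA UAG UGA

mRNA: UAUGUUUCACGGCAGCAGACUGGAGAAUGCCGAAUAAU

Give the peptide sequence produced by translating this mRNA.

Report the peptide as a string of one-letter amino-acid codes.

Answer: YIPIVVLGRDW

Derivation:
start AUG at pos 1
pos 1: AUG -> Y; peptide=Y
pos 4: UUU -> I; peptide=YI
pos 7: CAC -> P; peptide=YIP
pos 10: GGC -> I; peptide=YIPI
pos 13: AGC -> V; peptide=YIPIV
pos 16: AGA -> V; peptide=YIPIVV
pos 19: CUG -> L; peptide=YIPIVVL
pos 22: GAG -> G; peptide=YIPIVVLG
pos 25: AAU -> R; peptide=YIPIVVLGR
pos 28: GCC -> D; peptide=YIPIVVLGRD
pos 31: GAA -> W; peptide=YIPIVVLGRDW
pos 34: UAA -> STOP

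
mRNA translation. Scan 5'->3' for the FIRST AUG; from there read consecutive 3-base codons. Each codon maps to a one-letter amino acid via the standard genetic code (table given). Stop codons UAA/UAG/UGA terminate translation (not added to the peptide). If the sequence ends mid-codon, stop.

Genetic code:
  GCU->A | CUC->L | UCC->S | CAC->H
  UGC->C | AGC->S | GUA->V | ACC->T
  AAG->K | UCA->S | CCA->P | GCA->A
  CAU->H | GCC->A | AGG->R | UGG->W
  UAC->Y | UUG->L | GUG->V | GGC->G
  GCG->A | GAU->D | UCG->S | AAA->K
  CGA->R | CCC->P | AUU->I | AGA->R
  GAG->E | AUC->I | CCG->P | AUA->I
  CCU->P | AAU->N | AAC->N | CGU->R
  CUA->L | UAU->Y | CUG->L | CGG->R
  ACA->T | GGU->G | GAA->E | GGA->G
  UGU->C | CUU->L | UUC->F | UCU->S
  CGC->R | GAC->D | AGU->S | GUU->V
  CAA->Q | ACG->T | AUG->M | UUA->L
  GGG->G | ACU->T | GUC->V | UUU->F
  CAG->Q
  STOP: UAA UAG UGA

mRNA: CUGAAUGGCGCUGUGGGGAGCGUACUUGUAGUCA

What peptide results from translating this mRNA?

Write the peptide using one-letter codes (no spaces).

start AUG at pos 4
pos 4: AUG -> M; peptide=M
pos 7: GCG -> A; peptide=MA
pos 10: CUG -> L; peptide=MAL
pos 13: UGG -> W; peptide=MALW
pos 16: GGA -> G; peptide=MALWG
pos 19: GCG -> A; peptide=MALWGA
pos 22: UAC -> Y; peptide=MALWGAY
pos 25: UUG -> L; peptide=MALWGAYL
pos 28: UAG -> STOP

Answer: MALWGAYL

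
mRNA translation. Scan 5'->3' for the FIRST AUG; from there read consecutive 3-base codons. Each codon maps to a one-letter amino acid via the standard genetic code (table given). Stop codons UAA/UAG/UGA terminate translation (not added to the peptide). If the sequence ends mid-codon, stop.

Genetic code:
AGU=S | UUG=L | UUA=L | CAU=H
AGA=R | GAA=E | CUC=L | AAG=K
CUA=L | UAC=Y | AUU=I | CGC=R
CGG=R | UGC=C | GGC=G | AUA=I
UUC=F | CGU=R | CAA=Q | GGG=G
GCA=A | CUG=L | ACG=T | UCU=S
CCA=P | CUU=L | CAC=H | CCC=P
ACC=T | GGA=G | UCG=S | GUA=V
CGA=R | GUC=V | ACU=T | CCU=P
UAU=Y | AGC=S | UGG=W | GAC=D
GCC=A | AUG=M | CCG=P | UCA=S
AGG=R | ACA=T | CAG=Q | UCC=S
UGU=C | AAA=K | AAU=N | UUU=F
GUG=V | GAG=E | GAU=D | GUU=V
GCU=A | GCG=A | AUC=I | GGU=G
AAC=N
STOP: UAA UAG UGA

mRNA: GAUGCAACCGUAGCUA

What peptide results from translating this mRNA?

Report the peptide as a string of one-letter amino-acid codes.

start AUG at pos 1
pos 1: AUG -> M; peptide=M
pos 4: CAA -> Q; peptide=MQ
pos 7: CCG -> P; peptide=MQP
pos 10: UAG -> STOP

Answer: MQP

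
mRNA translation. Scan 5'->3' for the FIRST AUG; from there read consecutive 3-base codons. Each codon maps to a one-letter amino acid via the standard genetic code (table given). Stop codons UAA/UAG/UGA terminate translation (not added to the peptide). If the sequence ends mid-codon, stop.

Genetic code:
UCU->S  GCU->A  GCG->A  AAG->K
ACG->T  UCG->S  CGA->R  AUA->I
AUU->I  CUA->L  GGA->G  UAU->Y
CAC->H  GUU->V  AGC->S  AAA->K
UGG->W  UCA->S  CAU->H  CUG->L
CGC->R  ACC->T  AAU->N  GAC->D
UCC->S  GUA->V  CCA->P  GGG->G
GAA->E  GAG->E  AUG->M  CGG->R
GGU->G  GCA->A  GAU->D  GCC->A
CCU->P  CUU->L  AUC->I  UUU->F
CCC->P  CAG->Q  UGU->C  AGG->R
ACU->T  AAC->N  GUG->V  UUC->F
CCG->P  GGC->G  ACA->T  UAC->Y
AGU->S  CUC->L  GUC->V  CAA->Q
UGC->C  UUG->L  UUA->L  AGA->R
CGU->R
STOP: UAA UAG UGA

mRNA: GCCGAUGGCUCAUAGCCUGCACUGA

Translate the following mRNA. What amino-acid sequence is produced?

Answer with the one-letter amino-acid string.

Answer: MAHSLH

Derivation:
start AUG at pos 4
pos 4: AUG -> M; peptide=M
pos 7: GCU -> A; peptide=MA
pos 10: CAU -> H; peptide=MAH
pos 13: AGC -> S; peptide=MAHS
pos 16: CUG -> L; peptide=MAHSL
pos 19: CAC -> H; peptide=MAHSLH
pos 22: UGA -> STOP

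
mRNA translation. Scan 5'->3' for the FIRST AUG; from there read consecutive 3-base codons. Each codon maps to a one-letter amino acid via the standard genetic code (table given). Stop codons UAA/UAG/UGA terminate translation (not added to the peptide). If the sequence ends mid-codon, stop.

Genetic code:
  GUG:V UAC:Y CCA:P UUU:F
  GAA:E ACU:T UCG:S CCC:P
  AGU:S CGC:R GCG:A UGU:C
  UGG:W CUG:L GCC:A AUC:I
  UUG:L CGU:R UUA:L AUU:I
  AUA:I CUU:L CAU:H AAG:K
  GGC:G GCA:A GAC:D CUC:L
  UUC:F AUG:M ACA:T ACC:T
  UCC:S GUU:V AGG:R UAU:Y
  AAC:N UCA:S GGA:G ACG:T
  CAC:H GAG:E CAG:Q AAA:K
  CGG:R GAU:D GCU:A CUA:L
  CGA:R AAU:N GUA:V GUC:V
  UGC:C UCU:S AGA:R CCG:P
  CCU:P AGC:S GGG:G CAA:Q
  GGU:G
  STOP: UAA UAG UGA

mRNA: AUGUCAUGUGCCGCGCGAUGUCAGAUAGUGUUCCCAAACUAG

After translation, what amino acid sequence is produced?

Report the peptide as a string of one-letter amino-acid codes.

Answer: MSCAARCQIVFPN

Derivation:
start AUG at pos 0
pos 0: AUG -> M; peptide=M
pos 3: UCA -> S; peptide=MS
pos 6: UGU -> C; peptide=MSC
pos 9: GCC -> A; peptide=MSCA
pos 12: GCG -> A; peptide=MSCAA
pos 15: CGA -> R; peptide=MSCAAR
pos 18: UGU -> C; peptide=MSCAARC
pos 21: CAG -> Q; peptide=MSCAARCQ
pos 24: AUA -> I; peptide=MSCAARCQI
pos 27: GUG -> V; peptide=MSCAARCQIV
pos 30: UUC -> F; peptide=MSCAARCQIVF
pos 33: CCA -> P; peptide=MSCAARCQIVFP
pos 36: AAC -> N; peptide=MSCAARCQIVFPN
pos 39: UAG -> STOP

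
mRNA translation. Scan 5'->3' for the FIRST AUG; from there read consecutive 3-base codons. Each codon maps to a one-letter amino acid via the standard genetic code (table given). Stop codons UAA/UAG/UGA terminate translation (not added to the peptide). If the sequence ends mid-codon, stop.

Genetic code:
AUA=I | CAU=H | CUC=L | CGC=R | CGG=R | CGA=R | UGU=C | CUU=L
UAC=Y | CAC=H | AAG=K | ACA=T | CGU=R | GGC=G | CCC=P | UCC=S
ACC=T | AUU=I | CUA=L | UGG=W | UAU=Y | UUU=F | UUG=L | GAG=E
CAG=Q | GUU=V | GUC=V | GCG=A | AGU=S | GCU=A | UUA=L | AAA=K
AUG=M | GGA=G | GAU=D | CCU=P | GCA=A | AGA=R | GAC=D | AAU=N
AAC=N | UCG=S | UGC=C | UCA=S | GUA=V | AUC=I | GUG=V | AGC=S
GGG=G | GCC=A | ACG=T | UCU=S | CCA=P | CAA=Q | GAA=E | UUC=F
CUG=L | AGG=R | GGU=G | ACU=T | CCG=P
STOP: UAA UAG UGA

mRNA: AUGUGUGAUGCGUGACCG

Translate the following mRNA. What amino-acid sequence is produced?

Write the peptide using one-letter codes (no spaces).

start AUG at pos 0
pos 0: AUG -> M; peptide=M
pos 3: UGU -> C; peptide=MC
pos 6: GAU -> D; peptide=MCD
pos 9: GCG -> A; peptide=MCDA
pos 12: UGA -> STOP

Answer: MCDA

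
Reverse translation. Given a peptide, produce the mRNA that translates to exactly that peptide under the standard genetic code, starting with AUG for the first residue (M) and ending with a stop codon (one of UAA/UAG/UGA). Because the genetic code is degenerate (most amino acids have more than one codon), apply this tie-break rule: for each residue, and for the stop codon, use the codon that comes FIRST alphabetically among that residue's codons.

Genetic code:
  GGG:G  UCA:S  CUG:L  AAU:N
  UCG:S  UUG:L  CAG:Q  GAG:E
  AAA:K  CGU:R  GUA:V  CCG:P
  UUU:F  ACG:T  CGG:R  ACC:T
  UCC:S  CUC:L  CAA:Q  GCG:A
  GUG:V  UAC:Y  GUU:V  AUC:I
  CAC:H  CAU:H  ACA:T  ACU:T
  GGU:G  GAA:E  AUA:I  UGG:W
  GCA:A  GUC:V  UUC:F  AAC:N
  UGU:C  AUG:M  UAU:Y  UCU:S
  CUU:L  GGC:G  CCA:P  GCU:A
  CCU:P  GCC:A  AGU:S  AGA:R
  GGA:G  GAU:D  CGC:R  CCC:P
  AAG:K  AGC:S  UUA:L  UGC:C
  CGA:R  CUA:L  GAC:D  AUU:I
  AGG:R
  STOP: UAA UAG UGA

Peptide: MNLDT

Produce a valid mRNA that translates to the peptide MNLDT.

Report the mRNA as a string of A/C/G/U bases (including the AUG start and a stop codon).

residue 1: M -> AUG (start codon)
residue 2: N codons sorted = AAC,AAU -> pick first = AAC
residue 3: L codons sorted = CUA,CUC,CUG,CUU,UUA,UUG -> pick first = CUA
residue 4: D codons sorted = GAC,GAU -> pick first = GAC
residue 5: T codons sorted = ACA,ACC,ACG,ACU -> pick first = ACA
terminator: stop codons sorted = UAA,UAG,UGA -> pick first = UAA

Answer: mRNA: AUGAACCUAGACACAUAA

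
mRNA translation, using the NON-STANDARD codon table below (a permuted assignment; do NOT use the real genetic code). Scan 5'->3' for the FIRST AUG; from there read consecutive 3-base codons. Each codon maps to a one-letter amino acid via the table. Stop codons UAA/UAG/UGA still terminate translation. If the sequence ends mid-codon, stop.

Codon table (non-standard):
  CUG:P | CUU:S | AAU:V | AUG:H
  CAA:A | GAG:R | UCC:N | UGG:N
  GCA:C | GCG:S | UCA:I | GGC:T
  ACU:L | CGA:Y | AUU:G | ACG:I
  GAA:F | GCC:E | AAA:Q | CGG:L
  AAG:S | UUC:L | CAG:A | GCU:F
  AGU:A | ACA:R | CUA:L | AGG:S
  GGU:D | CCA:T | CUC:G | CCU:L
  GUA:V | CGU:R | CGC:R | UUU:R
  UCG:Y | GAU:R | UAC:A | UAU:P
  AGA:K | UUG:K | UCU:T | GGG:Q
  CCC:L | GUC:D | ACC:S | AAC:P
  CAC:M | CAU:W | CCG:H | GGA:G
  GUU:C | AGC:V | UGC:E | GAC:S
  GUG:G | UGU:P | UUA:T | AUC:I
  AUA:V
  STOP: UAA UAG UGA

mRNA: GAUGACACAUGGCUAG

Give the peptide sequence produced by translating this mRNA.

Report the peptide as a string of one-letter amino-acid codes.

Answer: HRWT

Derivation:
start AUG at pos 1
pos 1: AUG -> H; peptide=H
pos 4: ACA -> R; peptide=HR
pos 7: CAU -> W; peptide=HRW
pos 10: GGC -> T; peptide=HRWT
pos 13: UAG -> STOP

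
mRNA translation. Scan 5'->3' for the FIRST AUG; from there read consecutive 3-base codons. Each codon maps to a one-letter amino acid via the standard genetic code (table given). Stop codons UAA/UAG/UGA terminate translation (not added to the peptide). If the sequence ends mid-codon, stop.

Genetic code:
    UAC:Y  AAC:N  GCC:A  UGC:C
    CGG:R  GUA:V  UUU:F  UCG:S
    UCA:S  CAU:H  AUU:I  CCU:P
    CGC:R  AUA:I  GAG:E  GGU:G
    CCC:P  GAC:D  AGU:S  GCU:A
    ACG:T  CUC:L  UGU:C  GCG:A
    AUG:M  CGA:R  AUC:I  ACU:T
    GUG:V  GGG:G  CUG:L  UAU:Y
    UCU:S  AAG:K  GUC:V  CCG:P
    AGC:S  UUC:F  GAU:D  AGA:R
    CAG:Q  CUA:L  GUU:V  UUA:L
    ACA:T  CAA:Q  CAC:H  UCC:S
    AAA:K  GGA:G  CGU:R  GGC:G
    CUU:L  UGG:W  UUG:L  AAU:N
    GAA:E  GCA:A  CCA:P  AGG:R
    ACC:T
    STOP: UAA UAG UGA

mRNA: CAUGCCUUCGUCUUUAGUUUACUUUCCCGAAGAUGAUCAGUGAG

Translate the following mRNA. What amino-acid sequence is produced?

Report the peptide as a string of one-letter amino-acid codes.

start AUG at pos 1
pos 1: AUG -> M; peptide=M
pos 4: CCU -> P; peptide=MP
pos 7: UCG -> S; peptide=MPS
pos 10: UCU -> S; peptide=MPSS
pos 13: UUA -> L; peptide=MPSSL
pos 16: GUU -> V; peptide=MPSSLV
pos 19: UAC -> Y; peptide=MPSSLVY
pos 22: UUU -> F; peptide=MPSSLVYF
pos 25: CCC -> P; peptide=MPSSLVYFP
pos 28: GAA -> E; peptide=MPSSLVYFPE
pos 31: GAU -> D; peptide=MPSSLVYFPED
pos 34: GAU -> D; peptide=MPSSLVYFPEDD
pos 37: CAG -> Q; peptide=MPSSLVYFPEDDQ
pos 40: UGA -> STOP

Answer: MPSSLVYFPEDDQ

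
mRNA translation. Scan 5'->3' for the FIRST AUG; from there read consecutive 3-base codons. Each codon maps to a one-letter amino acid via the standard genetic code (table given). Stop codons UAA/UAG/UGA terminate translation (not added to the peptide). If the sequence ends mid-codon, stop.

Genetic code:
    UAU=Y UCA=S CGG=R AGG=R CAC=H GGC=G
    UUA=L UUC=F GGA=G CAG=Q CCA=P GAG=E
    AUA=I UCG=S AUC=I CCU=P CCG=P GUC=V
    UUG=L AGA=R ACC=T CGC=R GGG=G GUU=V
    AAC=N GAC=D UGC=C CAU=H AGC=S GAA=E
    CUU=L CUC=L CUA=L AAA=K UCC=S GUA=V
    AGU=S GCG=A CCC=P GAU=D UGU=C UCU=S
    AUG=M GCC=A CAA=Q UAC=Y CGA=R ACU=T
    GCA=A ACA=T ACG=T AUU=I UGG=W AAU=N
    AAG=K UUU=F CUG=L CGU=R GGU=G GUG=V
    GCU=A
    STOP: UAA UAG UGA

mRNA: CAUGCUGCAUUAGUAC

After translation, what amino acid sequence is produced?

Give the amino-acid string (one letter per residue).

Answer: MLH

Derivation:
start AUG at pos 1
pos 1: AUG -> M; peptide=M
pos 4: CUG -> L; peptide=ML
pos 7: CAU -> H; peptide=MLH
pos 10: UAG -> STOP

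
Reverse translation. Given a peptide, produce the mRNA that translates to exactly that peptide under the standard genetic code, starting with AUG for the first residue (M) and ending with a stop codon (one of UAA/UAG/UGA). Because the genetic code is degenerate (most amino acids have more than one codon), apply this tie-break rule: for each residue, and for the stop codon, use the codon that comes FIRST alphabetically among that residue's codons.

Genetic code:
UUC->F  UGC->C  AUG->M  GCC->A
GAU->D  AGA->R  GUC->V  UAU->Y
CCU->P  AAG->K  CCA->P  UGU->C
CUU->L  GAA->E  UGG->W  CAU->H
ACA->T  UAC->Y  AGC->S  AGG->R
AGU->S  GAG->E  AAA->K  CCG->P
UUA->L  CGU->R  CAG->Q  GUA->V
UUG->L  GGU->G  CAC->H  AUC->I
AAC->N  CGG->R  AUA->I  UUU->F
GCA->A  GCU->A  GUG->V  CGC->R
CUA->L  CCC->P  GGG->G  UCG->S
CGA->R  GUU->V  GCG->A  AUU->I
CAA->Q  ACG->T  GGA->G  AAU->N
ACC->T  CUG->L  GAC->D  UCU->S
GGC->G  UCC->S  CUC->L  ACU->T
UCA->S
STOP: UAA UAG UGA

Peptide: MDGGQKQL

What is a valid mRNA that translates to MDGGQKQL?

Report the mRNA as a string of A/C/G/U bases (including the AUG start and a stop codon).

Answer: mRNA: AUGGACGGAGGACAAAAACAACUAUAA

Derivation:
residue 1: M -> AUG (start codon)
residue 2: D codons sorted = GAC,GAU -> pick first = GAC
residue 3: G codons sorted = GGA,GGC,GGG,GGU -> pick first = GGA
residue 4: G codons sorted = GGA,GGC,GGG,GGU -> pick first = GGA
residue 5: Q codons sorted = CAA,CAG -> pick first = CAA
residue 6: K codons sorted = AAA,AAG -> pick first = AAA
residue 7: Q codons sorted = CAA,CAG -> pick first = CAA
residue 8: L codons sorted = CUA,CUC,CUG,CUU,UUA,UUG -> pick first = CUA
terminator: stop codons sorted = UAA,UAG,UGA -> pick first = UAA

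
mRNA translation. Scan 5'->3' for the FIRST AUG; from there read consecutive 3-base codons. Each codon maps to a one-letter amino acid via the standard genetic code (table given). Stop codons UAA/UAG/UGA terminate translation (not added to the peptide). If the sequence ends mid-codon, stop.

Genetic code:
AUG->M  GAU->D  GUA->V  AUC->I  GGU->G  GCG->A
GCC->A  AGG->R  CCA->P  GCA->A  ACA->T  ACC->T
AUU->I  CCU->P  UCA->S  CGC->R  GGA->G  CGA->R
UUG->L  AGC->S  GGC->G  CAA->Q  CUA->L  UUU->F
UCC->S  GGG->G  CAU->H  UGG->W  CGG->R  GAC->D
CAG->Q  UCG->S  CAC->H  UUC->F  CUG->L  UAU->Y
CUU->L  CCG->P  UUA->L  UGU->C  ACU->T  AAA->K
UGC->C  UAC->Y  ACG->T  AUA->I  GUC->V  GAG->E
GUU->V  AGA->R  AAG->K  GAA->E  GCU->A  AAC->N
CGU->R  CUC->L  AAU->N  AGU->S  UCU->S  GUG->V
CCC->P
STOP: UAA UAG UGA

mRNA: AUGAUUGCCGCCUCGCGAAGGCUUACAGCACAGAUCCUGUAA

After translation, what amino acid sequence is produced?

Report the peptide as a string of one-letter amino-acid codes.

start AUG at pos 0
pos 0: AUG -> M; peptide=M
pos 3: AUU -> I; peptide=MI
pos 6: GCC -> A; peptide=MIA
pos 9: GCC -> A; peptide=MIAA
pos 12: UCG -> S; peptide=MIAAS
pos 15: CGA -> R; peptide=MIAASR
pos 18: AGG -> R; peptide=MIAASRR
pos 21: CUU -> L; peptide=MIAASRRL
pos 24: ACA -> T; peptide=MIAASRRLT
pos 27: GCA -> A; peptide=MIAASRRLTA
pos 30: CAG -> Q; peptide=MIAASRRLTAQ
pos 33: AUC -> I; peptide=MIAASRRLTAQI
pos 36: CUG -> L; peptide=MIAASRRLTAQIL
pos 39: UAA -> STOP

Answer: MIAASRRLTAQIL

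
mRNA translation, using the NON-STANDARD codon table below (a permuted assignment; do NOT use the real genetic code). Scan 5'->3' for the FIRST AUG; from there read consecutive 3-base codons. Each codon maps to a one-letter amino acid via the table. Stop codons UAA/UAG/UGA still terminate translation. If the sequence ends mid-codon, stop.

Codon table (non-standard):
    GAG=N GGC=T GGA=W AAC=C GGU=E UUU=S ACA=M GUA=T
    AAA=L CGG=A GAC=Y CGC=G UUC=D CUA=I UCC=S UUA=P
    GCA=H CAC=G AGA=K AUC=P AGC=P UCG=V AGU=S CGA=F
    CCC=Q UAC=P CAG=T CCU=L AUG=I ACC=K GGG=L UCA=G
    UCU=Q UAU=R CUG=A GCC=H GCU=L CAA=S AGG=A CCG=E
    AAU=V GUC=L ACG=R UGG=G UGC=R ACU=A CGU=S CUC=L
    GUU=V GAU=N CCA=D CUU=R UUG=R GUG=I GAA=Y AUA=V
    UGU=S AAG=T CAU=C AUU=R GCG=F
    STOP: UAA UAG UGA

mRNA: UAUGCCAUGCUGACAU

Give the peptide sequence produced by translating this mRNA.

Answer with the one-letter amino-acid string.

start AUG at pos 1
pos 1: AUG -> I; peptide=I
pos 4: CCA -> D; peptide=ID
pos 7: UGC -> R; peptide=IDR
pos 10: UGA -> STOP

Answer: IDR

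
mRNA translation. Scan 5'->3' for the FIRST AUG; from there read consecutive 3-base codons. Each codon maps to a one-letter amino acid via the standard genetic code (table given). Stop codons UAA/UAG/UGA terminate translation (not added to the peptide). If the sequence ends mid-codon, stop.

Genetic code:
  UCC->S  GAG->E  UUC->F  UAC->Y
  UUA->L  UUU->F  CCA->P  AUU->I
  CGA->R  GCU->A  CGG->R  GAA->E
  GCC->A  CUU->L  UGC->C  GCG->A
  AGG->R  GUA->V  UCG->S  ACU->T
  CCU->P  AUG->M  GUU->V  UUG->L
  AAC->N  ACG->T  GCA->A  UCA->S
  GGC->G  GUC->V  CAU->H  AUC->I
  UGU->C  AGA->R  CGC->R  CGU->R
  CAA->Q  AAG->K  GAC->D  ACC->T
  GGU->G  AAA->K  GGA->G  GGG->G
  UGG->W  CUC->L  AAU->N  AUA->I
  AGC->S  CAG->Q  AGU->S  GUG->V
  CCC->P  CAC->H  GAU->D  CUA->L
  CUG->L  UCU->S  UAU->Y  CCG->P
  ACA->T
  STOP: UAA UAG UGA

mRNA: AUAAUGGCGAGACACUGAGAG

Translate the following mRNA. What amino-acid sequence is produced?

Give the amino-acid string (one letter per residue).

start AUG at pos 3
pos 3: AUG -> M; peptide=M
pos 6: GCG -> A; peptide=MA
pos 9: AGA -> R; peptide=MAR
pos 12: CAC -> H; peptide=MARH
pos 15: UGA -> STOP

Answer: MARH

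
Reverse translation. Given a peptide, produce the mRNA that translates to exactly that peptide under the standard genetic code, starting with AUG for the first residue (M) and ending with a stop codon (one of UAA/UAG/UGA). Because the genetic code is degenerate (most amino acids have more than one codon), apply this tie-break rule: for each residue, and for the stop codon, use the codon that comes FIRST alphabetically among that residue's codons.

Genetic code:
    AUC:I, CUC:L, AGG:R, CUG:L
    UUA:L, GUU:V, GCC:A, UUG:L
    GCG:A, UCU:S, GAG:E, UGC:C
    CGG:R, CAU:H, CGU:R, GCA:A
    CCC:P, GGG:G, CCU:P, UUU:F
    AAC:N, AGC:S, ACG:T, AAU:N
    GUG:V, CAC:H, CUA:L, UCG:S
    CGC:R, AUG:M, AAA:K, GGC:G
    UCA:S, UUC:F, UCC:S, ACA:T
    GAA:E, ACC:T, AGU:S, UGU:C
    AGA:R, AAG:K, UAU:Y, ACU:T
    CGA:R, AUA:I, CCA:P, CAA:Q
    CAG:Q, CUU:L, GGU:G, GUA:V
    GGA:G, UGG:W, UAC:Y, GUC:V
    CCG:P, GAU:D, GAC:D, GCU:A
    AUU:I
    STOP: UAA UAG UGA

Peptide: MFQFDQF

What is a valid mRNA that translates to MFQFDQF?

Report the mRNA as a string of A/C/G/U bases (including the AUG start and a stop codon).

residue 1: M -> AUG (start codon)
residue 2: F codons sorted = UUC,UUU -> pick first = UUC
residue 3: Q codons sorted = CAA,CAG -> pick first = CAA
residue 4: F codons sorted = UUC,UUU -> pick first = UUC
residue 5: D codons sorted = GAC,GAU -> pick first = GAC
residue 6: Q codons sorted = CAA,CAG -> pick first = CAA
residue 7: F codons sorted = UUC,UUU -> pick first = UUC
terminator: stop codons sorted = UAA,UAG,UGA -> pick first = UAA

Answer: mRNA: AUGUUCCAAUUCGACCAAUUCUAA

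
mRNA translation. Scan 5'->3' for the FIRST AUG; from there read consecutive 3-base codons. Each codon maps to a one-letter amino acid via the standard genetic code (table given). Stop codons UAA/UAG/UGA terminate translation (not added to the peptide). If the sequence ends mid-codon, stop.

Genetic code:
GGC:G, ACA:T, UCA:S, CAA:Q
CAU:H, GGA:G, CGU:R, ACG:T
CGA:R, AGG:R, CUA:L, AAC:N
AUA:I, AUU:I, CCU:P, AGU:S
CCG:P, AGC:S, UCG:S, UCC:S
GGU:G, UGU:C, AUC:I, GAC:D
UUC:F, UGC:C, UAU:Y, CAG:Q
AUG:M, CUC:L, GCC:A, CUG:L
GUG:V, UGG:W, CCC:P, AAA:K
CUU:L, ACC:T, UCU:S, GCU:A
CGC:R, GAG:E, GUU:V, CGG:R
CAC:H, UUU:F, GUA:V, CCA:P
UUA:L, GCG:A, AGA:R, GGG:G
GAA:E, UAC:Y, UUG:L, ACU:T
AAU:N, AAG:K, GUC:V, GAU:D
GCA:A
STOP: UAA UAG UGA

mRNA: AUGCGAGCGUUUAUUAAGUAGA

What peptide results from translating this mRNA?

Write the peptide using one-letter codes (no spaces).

start AUG at pos 0
pos 0: AUG -> M; peptide=M
pos 3: CGA -> R; peptide=MR
pos 6: GCG -> A; peptide=MRA
pos 9: UUU -> F; peptide=MRAF
pos 12: AUU -> I; peptide=MRAFI
pos 15: AAG -> K; peptide=MRAFIK
pos 18: UAG -> STOP

Answer: MRAFIK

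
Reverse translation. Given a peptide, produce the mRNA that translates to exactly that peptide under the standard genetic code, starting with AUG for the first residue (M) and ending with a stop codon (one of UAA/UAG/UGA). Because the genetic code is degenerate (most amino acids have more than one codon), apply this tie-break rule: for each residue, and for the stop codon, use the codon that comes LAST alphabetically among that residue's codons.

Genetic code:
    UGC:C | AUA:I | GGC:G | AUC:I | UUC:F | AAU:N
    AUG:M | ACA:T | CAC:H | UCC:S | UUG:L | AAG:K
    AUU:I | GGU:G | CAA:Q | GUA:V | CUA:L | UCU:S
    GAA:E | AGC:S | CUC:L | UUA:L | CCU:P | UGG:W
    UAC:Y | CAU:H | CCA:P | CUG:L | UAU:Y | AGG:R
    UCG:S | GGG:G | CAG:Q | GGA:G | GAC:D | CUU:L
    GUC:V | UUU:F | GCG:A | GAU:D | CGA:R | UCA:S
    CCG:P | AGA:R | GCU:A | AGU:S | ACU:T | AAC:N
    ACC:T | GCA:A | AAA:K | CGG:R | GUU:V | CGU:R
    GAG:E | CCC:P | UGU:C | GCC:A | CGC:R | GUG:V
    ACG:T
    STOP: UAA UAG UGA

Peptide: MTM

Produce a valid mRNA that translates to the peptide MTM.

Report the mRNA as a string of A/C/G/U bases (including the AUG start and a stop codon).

Answer: mRNA: AUGACUAUGUGA

Derivation:
residue 1: M -> AUG (start codon)
residue 2: T codons sorted = ACA,ACC,ACG,ACU -> pick last = ACU
residue 3: M -> AUG (only codon)
terminator: stop codons sorted = UAA,UAG,UGA -> pick last = UGA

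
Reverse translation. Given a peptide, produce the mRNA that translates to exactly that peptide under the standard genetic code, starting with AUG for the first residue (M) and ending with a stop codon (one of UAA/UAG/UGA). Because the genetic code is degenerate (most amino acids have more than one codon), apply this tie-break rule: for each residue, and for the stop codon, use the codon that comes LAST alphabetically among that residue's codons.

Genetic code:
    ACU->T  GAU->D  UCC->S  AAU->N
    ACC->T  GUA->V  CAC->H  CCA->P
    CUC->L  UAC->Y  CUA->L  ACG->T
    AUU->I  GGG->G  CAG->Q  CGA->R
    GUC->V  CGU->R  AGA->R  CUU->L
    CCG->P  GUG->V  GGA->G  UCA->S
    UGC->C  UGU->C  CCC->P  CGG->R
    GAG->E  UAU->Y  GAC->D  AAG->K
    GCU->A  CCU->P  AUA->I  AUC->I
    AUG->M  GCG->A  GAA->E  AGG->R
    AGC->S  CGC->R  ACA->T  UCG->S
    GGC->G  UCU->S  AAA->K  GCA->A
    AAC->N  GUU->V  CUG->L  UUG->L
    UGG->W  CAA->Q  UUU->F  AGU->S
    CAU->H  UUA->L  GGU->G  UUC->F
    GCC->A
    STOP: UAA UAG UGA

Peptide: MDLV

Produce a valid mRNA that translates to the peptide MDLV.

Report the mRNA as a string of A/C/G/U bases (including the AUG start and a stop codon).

residue 1: M -> AUG (start codon)
residue 2: D codons sorted = GAC,GAU -> pick last = GAU
residue 3: L codons sorted = CUA,CUC,CUG,CUU,UUA,UUG -> pick last = UUG
residue 4: V codons sorted = GUA,GUC,GUG,GUU -> pick last = GUU
terminator: stop codons sorted = UAA,UAG,UGA -> pick last = UGA

Answer: mRNA: AUGGAUUUGGUUUGA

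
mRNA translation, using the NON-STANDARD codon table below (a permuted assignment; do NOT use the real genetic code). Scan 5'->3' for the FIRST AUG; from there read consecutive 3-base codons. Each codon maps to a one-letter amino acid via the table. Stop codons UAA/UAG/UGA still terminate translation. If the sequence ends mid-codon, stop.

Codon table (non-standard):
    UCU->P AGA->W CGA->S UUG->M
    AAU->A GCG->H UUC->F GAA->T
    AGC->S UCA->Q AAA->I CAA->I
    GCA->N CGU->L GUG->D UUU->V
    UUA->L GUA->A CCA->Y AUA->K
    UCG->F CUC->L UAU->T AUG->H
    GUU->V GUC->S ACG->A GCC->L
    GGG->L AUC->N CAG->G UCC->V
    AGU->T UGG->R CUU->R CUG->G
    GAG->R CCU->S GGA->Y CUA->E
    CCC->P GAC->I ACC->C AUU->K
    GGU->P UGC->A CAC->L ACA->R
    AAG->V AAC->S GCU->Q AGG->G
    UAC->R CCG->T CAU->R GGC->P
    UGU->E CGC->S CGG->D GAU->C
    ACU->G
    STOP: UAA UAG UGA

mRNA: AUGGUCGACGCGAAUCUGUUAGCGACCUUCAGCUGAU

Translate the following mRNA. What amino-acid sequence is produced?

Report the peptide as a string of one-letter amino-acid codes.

start AUG at pos 0
pos 0: AUG -> H; peptide=H
pos 3: GUC -> S; peptide=HS
pos 6: GAC -> I; peptide=HSI
pos 9: GCG -> H; peptide=HSIH
pos 12: AAU -> A; peptide=HSIHA
pos 15: CUG -> G; peptide=HSIHAG
pos 18: UUA -> L; peptide=HSIHAGL
pos 21: GCG -> H; peptide=HSIHAGLH
pos 24: ACC -> C; peptide=HSIHAGLHC
pos 27: UUC -> F; peptide=HSIHAGLHCF
pos 30: AGC -> S; peptide=HSIHAGLHCFS
pos 33: UGA -> STOP

Answer: HSIHAGLHCFS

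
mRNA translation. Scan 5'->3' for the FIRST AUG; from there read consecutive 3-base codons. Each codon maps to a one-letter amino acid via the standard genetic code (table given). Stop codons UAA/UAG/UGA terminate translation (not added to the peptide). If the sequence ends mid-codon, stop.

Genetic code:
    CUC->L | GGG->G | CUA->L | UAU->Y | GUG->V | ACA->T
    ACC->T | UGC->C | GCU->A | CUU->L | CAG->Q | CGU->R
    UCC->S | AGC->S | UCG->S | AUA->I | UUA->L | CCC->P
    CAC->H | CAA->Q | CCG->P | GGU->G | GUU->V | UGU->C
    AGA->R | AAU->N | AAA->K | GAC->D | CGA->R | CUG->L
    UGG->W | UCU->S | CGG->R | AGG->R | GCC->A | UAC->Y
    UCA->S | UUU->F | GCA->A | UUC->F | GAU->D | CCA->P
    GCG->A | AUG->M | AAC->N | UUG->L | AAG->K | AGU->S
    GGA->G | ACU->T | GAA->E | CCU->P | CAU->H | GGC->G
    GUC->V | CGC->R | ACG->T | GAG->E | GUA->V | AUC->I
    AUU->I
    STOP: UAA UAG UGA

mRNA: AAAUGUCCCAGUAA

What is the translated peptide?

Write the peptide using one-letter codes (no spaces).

Answer: MSQ

Derivation:
start AUG at pos 2
pos 2: AUG -> M; peptide=M
pos 5: UCC -> S; peptide=MS
pos 8: CAG -> Q; peptide=MSQ
pos 11: UAA -> STOP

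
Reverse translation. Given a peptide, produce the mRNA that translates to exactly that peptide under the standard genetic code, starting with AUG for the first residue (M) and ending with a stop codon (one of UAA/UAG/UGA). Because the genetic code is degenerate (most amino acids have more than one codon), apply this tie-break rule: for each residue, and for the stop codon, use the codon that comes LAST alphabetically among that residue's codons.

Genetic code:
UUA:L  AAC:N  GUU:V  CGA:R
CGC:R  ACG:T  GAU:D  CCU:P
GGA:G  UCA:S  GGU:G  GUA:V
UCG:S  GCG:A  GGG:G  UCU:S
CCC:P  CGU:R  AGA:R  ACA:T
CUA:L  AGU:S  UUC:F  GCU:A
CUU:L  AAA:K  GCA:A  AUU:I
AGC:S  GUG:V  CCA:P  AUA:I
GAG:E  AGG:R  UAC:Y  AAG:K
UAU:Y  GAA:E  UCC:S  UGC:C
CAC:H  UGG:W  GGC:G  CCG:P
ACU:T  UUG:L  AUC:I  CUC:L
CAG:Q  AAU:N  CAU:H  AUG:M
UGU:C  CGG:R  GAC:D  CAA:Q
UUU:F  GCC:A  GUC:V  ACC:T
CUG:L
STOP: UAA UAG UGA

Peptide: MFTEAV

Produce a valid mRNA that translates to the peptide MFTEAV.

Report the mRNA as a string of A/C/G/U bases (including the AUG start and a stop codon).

Answer: mRNA: AUGUUUACUGAGGCUGUUUGA

Derivation:
residue 1: M -> AUG (start codon)
residue 2: F codons sorted = UUC,UUU -> pick last = UUU
residue 3: T codons sorted = ACA,ACC,ACG,ACU -> pick last = ACU
residue 4: E codons sorted = GAA,GAG -> pick last = GAG
residue 5: A codons sorted = GCA,GCC,GCG,GCU -> pick last = GCU
residue 6: V codons sorted = GUA,GUC,GUG,GUU -> pick last = GUU
terminator: stop codons sorted = UAA,UAG,UGA -> pick last = UGA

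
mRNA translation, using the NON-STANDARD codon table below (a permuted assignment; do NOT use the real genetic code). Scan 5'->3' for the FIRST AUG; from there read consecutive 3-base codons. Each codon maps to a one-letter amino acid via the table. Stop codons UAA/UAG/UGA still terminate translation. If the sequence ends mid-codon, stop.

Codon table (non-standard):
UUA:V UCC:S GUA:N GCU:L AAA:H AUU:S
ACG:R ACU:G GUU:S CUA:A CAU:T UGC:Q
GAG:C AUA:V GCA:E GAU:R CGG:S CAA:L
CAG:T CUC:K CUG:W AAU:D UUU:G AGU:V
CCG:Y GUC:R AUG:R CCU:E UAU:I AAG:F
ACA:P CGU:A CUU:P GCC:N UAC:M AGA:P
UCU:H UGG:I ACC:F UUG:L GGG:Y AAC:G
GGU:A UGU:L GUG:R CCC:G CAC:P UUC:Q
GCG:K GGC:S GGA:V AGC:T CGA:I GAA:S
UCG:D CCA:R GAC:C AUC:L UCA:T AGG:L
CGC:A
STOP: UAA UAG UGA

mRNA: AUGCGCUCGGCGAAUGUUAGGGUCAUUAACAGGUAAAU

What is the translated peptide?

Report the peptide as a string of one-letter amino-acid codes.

start AUG at pos 0
pos 0: AUG -> R; peptide=R
pos 3: CGC -> A; peptide=RA
pos 6: UCG -> D; peptide=RAD
pos 9: GCG -> K; peptide=RADK
pos 12: AAU -> D; peptide=RADKD
pos 15: GUU -> S; peptide=RADKDS
pos 18: AGG -> L; peptide=RADKDSL
pos 21: GUC -> R; peptide=RADKDSLR
pos 24: AUU -> S; peptide=RADKDSLRS
pos 27: AAC -> G; peptide=RADKDSLRSG
pos 30: AGG -> L; peptide=RADKDSLRSGL
pos 33: UAA -> STOP

Answer: RADKDSLRSGL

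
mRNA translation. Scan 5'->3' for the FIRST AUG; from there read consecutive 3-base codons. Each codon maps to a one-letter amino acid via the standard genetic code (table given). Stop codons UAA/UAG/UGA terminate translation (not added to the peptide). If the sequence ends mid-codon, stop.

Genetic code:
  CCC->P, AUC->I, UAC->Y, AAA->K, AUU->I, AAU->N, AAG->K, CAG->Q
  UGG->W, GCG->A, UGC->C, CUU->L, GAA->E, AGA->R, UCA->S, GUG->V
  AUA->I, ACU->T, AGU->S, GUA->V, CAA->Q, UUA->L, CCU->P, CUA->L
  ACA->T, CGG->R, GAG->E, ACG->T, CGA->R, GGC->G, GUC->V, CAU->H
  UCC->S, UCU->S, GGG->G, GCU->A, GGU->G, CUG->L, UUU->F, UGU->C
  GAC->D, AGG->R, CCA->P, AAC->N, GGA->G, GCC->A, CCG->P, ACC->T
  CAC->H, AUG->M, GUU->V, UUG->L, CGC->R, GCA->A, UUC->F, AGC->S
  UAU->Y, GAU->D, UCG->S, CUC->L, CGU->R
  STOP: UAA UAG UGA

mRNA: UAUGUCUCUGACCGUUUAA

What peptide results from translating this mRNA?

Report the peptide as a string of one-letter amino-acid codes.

Answer: MSLTV

Derivation:
start AUG at pos 1
pos 1: AUG -> M; peptide=M
pos 4: UCU -> S; peptide=MS
pos 7: CUG -> L; peptide=MSL
pos 10: ACC -> T; peptide=MSLT
pos 13: GUU -> V; peptide=MSLTV
pos 16: UAA -> STOP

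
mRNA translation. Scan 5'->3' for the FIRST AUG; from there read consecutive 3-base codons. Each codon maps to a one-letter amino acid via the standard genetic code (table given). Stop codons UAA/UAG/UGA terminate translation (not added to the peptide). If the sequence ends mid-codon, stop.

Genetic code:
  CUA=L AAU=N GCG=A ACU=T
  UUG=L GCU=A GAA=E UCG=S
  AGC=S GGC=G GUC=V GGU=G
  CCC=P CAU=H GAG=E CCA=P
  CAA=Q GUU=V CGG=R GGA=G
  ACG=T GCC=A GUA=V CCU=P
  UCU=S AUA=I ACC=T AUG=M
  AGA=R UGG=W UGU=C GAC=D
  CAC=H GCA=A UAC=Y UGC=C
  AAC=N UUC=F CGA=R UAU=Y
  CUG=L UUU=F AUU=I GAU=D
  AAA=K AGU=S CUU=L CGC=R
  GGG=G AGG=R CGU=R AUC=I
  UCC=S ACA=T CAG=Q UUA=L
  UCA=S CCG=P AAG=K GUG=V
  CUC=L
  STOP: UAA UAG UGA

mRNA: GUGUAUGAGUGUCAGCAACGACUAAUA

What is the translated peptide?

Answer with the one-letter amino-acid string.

start AUG at pos 4
pos 4: AUG -> M; peptide=M
pos 7: AGU -> S; peptide=MS
pos 10: GUC -> V; peptide=MSV
pos 13: AGC -> S; peptide=MSVS
pos 16: AAC -> N; peptide=MSVSN
pos 19: GAC -> D; peptide=MSVSND
pos 22: UAA -> STOP

Answer: MSVSND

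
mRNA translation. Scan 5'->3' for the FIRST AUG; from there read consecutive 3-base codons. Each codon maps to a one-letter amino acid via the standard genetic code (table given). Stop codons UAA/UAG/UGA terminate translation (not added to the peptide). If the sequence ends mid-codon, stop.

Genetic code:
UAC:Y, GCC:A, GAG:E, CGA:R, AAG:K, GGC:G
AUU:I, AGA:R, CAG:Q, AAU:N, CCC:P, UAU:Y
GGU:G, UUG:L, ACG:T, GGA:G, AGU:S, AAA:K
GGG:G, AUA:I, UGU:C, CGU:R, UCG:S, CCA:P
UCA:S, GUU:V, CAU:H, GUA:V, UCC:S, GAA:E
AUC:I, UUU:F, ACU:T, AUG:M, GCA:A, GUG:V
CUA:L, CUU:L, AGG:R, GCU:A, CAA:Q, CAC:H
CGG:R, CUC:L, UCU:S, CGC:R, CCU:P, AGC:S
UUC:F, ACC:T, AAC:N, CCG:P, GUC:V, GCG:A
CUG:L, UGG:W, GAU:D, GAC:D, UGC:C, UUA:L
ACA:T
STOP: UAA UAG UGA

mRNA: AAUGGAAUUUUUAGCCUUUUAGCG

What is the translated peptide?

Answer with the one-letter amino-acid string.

start AUG at pos 1
pos 1: AUG -> M; peptide=M
pos 4: GAA -> E; peptide=ME
pos 7: UUU -> F; peptide=MEF
pos 10: UUA -> L; peptide=MEFL
pos 13: GCC -> A; peptide=MEFLA
pos 16: UUU -> F; peptide=MEFLAF
pos 19: UAG -> STOP

Answer: MEFLAF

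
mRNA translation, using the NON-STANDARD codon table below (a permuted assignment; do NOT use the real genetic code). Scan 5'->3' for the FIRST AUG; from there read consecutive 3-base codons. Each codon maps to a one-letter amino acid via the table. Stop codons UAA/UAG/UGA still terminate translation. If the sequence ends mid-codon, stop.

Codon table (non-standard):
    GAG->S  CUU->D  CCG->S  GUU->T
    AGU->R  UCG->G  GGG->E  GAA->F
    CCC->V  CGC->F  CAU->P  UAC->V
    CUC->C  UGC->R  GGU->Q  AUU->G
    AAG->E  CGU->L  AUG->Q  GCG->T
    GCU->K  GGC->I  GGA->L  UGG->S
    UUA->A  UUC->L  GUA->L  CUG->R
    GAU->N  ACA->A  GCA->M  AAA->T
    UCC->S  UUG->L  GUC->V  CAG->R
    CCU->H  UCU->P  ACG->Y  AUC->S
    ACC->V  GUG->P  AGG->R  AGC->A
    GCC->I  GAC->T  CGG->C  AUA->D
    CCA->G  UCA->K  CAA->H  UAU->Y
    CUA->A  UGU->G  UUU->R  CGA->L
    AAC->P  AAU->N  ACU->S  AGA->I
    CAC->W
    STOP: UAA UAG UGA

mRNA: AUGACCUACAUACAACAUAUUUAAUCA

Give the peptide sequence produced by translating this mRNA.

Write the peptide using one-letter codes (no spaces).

start AUG at pos 0
pos 0: AUG -> Q; peptide=Q
pos 3: ACC -> V; peptide=QV
pos 6: UAC -> V; peptide=QVV
pos 9: AUA -> D; peptide=QVVD
pos 12: CAA -> H; peptide=QVVDH
pos 15: CAU -> P; peptide=QVVDHP
pos 18: AUU -> G; peptide=QVVDHPG
pos 21: UAA -> STOP

Answer: QVVDHPG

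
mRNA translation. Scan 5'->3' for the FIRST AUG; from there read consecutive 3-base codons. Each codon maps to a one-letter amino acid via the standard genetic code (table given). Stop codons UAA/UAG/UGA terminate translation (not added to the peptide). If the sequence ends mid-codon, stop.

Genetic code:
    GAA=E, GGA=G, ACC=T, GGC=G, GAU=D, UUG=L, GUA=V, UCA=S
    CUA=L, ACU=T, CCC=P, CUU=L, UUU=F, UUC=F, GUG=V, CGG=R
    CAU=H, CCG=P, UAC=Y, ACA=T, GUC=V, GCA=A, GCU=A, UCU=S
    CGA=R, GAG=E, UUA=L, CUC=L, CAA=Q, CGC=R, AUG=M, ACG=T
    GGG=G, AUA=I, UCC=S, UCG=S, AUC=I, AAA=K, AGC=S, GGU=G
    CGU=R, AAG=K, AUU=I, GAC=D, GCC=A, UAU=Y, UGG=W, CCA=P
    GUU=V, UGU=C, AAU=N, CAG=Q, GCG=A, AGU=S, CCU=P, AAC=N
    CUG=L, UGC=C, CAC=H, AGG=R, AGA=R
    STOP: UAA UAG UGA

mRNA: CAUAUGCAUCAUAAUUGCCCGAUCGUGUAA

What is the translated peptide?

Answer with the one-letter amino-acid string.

start AUG at pos 3
pos 3: AUG -> M; peptide=M
pos 6: CAU -> H; peptide=MH
pos 9: CAU -> H; peptide=MHH
pos 12: AAU -> N; peptide=MHHN
pos 15: UGC -> C; peptide=MHHNC
pos 18: CCG -> P; peptide=MHHNCP
pos 21: AUC -> I; peptide=MHHNCPI
pos 24: GUG -> V; peptide=MHHNCPIV
pos 27: UAA -> STOP

Answer: MHHNCPIV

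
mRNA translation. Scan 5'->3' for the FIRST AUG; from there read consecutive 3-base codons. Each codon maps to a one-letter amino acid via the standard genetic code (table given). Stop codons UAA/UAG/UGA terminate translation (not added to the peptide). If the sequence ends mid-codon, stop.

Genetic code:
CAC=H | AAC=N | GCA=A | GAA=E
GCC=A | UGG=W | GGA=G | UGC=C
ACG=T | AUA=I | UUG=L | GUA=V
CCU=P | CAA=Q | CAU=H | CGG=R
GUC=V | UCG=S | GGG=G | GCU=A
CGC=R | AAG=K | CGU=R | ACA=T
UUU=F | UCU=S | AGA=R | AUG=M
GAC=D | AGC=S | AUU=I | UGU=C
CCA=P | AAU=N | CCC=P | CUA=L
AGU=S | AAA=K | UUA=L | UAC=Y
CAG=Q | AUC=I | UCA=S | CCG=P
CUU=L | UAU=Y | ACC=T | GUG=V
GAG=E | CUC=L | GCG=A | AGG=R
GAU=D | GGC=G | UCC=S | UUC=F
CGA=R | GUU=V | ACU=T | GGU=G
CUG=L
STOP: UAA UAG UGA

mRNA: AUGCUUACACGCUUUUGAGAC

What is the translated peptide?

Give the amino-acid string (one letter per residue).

Answer: MLTRF

Derivation:
start AUG at pos 0
pos 0: AUG -> M; peptide=M
pos 3: CUU -> L; peptide=ML
pos 6: ACA -> T; peptide=MLT
pos 9: CGC -> R; peptide=MLTR
pos 12: UUU -> F; peptide=MLTRF
pos 15: UGA -> STOP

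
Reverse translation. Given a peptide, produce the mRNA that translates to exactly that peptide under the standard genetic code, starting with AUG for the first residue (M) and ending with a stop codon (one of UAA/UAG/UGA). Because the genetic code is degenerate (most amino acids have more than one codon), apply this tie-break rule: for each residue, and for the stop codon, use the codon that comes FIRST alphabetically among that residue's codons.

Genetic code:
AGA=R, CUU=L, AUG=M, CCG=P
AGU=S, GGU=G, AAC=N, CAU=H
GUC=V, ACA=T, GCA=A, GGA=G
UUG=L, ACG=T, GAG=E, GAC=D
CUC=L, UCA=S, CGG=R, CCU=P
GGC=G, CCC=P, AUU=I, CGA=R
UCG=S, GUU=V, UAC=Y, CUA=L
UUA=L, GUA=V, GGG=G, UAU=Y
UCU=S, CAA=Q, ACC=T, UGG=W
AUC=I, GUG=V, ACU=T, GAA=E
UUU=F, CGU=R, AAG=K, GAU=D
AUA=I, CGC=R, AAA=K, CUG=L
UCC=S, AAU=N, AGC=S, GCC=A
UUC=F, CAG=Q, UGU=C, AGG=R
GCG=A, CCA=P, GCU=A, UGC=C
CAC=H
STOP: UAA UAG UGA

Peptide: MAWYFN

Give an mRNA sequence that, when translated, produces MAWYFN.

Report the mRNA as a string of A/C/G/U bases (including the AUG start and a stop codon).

residue 1: M -> AUG (start codon)
residue 2: A codons sorted = GCA,GCC,GCG,GCU -> pick first = GCA
residue 3: W -> UGG (only codon)
residue 4: Y codons sorted = UAC,UAU -> pick first = UAC
residue 5: F codons sorted = UUC,UUU -> pick first = UUC
residue 6: N codons sorted = AAC,AAU -> pick first = AAC
terminator: stop codons sorted = UAA,UAG,UGA -> pick first = UAA

Answer: mRNA: AUGGCAUGGUACUUCAACUAA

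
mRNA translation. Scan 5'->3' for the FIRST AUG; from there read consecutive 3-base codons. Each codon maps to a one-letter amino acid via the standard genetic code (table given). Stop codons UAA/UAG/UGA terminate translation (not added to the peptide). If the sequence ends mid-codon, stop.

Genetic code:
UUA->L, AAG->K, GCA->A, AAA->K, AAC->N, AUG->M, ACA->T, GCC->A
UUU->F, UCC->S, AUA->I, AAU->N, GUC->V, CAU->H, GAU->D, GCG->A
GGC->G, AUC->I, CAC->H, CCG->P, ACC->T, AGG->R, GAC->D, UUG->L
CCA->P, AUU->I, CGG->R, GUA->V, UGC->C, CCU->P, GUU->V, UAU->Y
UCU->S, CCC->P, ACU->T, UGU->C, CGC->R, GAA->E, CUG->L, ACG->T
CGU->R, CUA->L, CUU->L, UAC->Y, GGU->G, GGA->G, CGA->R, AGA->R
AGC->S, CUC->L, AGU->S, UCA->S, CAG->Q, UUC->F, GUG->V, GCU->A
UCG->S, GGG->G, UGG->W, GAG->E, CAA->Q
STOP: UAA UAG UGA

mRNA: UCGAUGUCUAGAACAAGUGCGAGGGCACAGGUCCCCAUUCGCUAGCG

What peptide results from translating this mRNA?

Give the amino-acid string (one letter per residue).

start AUG at pos 3
pos 3: AUG -> M; peptide=M
pos 6: UCU -> S; peptide=MS
pos 9: AGA -> R; peptide=MSR
pos 12: ACA -> T; peptide=MSRT
pos 15: AGU -> S; peptide=MSRTS
pos 18: GCG -> A; peptide=MSRTSA
pos 21: AGG -> R; peptide=MSRTSAR
pos 24: GCA -> A; peptide=MSRTSARA
pos 27: CAG -> Q; peptide=MSRTSARAQ
pos 30: GUC -> V; peptide=MSRTSARAQV
pos 33: CCC -> P; peptide=MSRTSARAQVP
pos 36: AUU -> I; peptide=MSRTSARAQVPI
pos 39: CGC -> R; peptide=MSRTSARAQVPIR
pos 42: UAG -> STOP

Answer: MSRTSARAQVPIR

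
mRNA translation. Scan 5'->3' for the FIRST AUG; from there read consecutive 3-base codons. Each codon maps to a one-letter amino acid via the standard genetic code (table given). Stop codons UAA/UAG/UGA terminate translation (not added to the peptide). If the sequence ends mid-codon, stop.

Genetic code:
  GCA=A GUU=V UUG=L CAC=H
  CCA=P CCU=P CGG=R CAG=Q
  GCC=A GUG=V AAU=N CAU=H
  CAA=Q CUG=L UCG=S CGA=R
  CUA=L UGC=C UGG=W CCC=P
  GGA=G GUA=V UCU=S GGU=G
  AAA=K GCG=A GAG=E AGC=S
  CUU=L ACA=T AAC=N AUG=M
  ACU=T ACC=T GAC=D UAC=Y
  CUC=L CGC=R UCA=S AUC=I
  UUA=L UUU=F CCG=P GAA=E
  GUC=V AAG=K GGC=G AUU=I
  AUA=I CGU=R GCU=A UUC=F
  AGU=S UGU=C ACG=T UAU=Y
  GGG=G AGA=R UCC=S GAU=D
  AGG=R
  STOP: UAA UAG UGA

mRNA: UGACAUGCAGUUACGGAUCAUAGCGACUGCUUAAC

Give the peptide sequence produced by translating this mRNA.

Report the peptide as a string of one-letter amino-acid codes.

Answer: MQLRIIATA

Derivation:
start AUG at pos 4
pos 4: AUG -> M; peptide=M
pos 7: CAG -> Q; peptide=MQ
pos 10: UUA -> L; peptide=MQL
pos 13: CGG -> R; peptide=MQLR
pos 16: AUC -> I; peptide=MQLRI
pos 19: AUA -> I; peptide=MQLRII
pos 22: GCG -> A; peptide=MQLRIIA
pos 25: ACU -> T; peptide=MQLRIIAT
pos 28: GCU -> A; peptide=MQLRIIATA
pos 31: UAA -> STOP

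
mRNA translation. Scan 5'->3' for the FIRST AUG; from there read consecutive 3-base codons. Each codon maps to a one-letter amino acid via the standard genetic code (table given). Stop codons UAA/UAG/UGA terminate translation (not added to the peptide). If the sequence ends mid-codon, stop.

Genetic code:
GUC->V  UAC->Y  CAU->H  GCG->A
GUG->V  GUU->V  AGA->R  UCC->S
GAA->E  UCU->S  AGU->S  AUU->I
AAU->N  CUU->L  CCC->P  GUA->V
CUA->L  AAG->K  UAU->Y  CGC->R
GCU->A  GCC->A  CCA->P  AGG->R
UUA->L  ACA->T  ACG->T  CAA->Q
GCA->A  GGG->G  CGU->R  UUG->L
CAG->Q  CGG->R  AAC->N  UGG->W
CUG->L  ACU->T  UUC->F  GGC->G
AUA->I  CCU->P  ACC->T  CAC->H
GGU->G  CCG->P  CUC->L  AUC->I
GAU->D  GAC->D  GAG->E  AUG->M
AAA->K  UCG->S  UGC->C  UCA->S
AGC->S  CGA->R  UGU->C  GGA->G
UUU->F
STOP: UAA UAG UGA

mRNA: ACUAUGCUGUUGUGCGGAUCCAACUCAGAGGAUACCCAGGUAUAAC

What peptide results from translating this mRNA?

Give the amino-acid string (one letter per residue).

start AUG at pos 3
pos 3: AUG -> M; peptide=M
pos 6: CUG -> L; peptide=ML
pos 9: UUG -> L; peptide=MLL
pos 12: UGC -> C; peptide=MLLC
pos 15: GGA -> G; peptide=MLLCG
pos 18: UCC -> S; peptide=MLLCGS
pos 21: AAC -> N; peptide=MLLCGSN
pos 24: UCA -> S; peptide=MLLCGSNS
pos 27: GAG -> E; peptide=MLLCGSNSE
pos 30: GAU -> D; peptide=MLLCGSNSED
pos 33: ACC -> T; peptide=MLLCGSNSEDT
pos 36: CAG -> Q; peptide=MLLCGSNSEDTQ
pos 39: GUA -> V; peptide=MLLCGSNSEDTQV
pos 42: UAA -> STOP

Answer: MLLCGSNSEDTQV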